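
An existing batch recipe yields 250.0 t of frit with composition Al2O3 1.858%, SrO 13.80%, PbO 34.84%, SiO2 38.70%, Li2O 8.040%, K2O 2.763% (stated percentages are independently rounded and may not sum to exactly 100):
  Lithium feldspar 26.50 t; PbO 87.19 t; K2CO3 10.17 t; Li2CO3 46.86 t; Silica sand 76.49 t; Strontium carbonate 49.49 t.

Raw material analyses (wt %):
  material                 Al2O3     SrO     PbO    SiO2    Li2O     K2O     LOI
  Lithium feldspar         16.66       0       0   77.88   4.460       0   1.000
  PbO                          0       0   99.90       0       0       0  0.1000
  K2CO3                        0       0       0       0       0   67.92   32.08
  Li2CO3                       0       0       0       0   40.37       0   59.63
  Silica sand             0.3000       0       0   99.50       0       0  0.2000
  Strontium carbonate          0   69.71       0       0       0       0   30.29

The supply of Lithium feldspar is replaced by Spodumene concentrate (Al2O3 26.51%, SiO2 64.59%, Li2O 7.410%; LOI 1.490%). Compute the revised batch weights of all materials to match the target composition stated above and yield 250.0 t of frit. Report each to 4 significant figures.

Revised batch per 250.0 t frit:
  Spodumene concentrate: 16.54 t
  PbO: 87.19 t
  K2CO3: 10.17 t
  Li2CO3: 46.75 t
  Silica sand: 86.50 t
  Strontium carbonate: 49.49 t
Total batch = 296.6 t; LOI loss = 46.64 t

Working values are rounded to 4 significant figures as shown. The whole derivation keeps full precision in every operation; every reported value is rounded exactly once — the derived quantities are carried from the batch weights for 250.0 t of glass in full precision (totals, the six compositions, the yield, LOI, glass mass) exactly as shown in the question or the answer.
Oxide mass targets, per 250.0 t frit:
  Al2O3: 1.858% × 250.0 = 4.645 t
  SrO: 13.80% × 250.0 = 34.50 t
  PbO: 34.84% × 250.0 = 87.10 t
  SiO2: 38.70% × 250.0 = 96.75 t
  Li2O: 8.040% × 250.0 = 20.10 t
  K2O: 2.763% × 250.0 = 6.908 t
Checking each oxide sum with the batch weights as given, on the stated basis (oxide sums agree with the targets net of answer rounding effects):
  Al2O3: 16.54·0.2651 + 86.50·0.003000 = 4.644 t (target 4.645 t)
  SrO: 49.49·0.6971 = 34.50 t (target 34.50 t)
  PbO: 87.19·0.9990 = 87.10 t (target 87.10 t)
  SiO2: 16.54·0.6459 + 86.50·0.9950 = 96.75 t (target 96.75 t)
  Li2O: 16.54·0.07410 + 46.75·0.4037 = 20.10 t (target 20.10 t)
  K2O: 10.17·0.6792 = 6.907 t (target 6.908 t)
Glass-mass bookkeeping: total charge less LOI = 250.0 t (per-oxide target masses sum to 250.0 t; basis as stated: 250.0 t — differing by rounding only).
Summing the batch: Σ batch = 296.6 t; Σ batch·LOI gives LOI loss = 46.64 t; as yield: glass ÷ batch → 84.28%.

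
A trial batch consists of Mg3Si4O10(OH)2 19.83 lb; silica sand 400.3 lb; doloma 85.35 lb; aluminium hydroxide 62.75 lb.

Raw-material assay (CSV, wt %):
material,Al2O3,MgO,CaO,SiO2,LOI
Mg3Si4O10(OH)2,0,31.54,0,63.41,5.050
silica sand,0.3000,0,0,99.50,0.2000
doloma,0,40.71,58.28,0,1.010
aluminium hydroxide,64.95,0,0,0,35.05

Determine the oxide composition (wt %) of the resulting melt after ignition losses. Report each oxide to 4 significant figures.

Glass mass = 543.6 lb (batch 568.2 − LOI 24.66).
Composition: Al2O3 7.719%, MgO 7.543%, CaO 9.151%, SiO2 75.59%

The working math keeps full precision end to end — mid-chain values are shown with 4-significant-digit rounding in the printout — exactly one rounding goes into each reported number — all derived quantities, including the yield, LOI, the four compositions, glass mass, totals, are recomputed from the weighed amounts per 543.6 lb of glass in full precision, exactly as printed in problem or answer.
Per-oxide mass from batch:
  Al2O3: 400.3·0.003000 + 62.75·0.6495 = 41.96 lb
  MgO: 19.83·0.3154 + 85.35·0.4071 = 41.00 lb
  CaO: 85.35·0.5828 = 49.74 lb
  SiO2: 19.83·0.6341 + 400.3·0.9950 = 410.9 lb
LOI: 19.83·0.05050 + 400.3·0.002000 + 85.35·0.01010 + 62.75·0.3505 = 24.66 lb
The glass mass, total less LOI, = 568.2 − 24.66 = 543.6 lb (= Σ oxide masses)
percent share: oxide ÷ glass, ×100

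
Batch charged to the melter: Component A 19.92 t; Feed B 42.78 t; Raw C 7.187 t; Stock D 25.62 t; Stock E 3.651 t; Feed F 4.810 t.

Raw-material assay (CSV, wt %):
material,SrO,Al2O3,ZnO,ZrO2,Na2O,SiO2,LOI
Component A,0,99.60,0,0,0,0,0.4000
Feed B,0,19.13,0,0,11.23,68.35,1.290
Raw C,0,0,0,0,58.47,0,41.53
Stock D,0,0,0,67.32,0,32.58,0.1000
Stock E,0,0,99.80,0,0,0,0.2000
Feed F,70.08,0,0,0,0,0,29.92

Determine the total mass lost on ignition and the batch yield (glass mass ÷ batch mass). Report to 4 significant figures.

All arithmetic keeps full float precision end to end; in-progress results are shown rounded to four significant figures on the page — exactly one rounding goes into each reported number; all derived quantities are carried from the batch weights for 98.88 t of glass in exact precision (totals, yield, glass mass, the six compositions, LOI) as quoted within the problem or the answer.
Ignition loss by material:
  Component A: 19.92 × 0.004000 = 0.07968 t
  Feed B: 42.78 × 0.01290 = 0.5519 t
  Raw C: 7.187 × 0.4153 = 2.985 t
  Stock D: 25.62 × 0.001000 = 0.02562 t
  Stock E: 3.651 × 0.002000 = 0.007302 t
  Feed F: 4.810 × 0.2992 = 1.439 t
Total LOI = 5.088 t
Glass = batch − LOI = 104.0 − 5.088 = 98.88 t

LOI loss = 5.088 t; glass = 98.88 t; yield = 95.11%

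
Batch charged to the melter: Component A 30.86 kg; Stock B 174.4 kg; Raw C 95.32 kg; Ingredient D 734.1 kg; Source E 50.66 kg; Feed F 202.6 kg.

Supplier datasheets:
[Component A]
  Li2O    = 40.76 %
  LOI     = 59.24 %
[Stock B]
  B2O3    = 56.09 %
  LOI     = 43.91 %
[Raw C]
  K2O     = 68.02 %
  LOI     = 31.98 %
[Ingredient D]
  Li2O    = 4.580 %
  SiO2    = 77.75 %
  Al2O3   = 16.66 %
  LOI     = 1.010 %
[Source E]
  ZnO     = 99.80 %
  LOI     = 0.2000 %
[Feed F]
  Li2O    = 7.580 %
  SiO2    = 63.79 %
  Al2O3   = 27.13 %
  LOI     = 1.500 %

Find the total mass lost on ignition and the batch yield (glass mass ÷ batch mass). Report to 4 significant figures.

LOI loss = 135.9 kg; glass = 1152 kg; yield = 89.45%

Intermediates are displayed rounded to 4 significant figures within the worked lines; all internal work keeps full float precision through every step. Every reported number sees exactly one rounding; all derived quantities (LOI, yield, totals, glass mass, the six compositions) are re-derived in full precision using the weight values for 1152 kg of glass as they appear in the problem or answer text.
Each material's LOI contribution:
  Component A: 30.86 × 0.5924 = 18.28 kg
  Stock B: 174.4 × 0.4391 = 76.58 kg
  Raw C: 95.32 × 0.3198 = 30.48 kg
  Ingredient D: 734.1 × 0.01010 = 7.414 kg
  Source E: 50.66 × 0.002000 = 0.1013 kg
  Feed F: 202.6 × 0.01500 = 3.039 kg
Total LOI = 135.9 kg
Glass = batch − LOI = 1288 − 135.9 = 1152 kg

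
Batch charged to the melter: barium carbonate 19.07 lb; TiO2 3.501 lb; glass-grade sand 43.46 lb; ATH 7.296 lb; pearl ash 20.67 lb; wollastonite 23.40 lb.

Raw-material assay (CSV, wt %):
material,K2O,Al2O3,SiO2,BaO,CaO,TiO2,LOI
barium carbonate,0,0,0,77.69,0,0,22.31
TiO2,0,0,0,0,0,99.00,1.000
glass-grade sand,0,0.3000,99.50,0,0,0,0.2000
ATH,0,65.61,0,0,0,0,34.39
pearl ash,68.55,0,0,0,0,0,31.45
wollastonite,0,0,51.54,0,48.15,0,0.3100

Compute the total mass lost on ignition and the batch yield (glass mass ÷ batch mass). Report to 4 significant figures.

LOI loss = 13.46 lb; glass = 103.9 lb; yield = 88.54%

Values along the way are shown (rounded to 4 significant figures) when written out — all arithmetic maintains full float precision from first step to last. A single rounding finalizes each reported number — derived quantities, which include ignition loss, six oxide percentages, yield, the totals, net glass mass, are carried at full precision, as they appear in the question or the answer, from the weighed amounts for 103.9 lb of glass.
Ignition loss by material:
  barium carbonate: 19.07 × 0.2231 = 4.255 lb
  TiO2: 3.501 × 0.01000 = 0.03501 lb
  glass-grade sand: 43.46 × 0.002000 = 0.08692 lb
  ATH: 7.296 × 0.3439 = 2.509 lb
  pearl ash: 20.67 × 0.3145 = 6.501 lb
  wollastonite: 23.40 × 0.003100 = 0.07254 lb
Total LOI = 13.46 lb
Glass = batch − LOI = 117.4 − 13.46 = 103.9 lb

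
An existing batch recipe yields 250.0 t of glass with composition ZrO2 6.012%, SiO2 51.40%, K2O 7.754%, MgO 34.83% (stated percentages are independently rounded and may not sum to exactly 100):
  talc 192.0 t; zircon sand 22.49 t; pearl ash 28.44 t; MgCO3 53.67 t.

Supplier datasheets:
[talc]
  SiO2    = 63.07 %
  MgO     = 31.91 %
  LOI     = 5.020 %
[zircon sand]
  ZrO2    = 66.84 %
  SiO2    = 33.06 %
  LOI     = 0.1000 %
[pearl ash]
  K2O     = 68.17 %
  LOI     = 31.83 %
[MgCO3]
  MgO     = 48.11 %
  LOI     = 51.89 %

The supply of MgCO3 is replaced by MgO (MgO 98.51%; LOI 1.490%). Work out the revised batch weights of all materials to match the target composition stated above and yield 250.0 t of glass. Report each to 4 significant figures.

Revised batch per 250.0 t glass:
  talc: 192.0 t
  zircon sand: 22.49 t
  pearl ash: 28.44 t
  MgO: 26.21 t
Total batch = 269.1 t; LOI loss = 19.10 t

All arithmetic carries full precision from start to finish; in-progress results are shown rounded to 4 significant digits in the printout. Every reported value undergoes a single rounding. Derived quantities are recomputed at full precision (the yield, ignition loss, totals, the four compositions, glass mass) using the weight values per 250.0 t of glass, as quoted within the problem or answer text.
Target oxide masses per 250.0 t glass:
  ZrO2: 6.012% × 250.0 = 15.03 t
  SiO2: 51.40% × 250.0 = 128.5 t
  K2O: 7.754% × 250.0 = 19.39 t
  MgO: 34.83% × 250.0 = 87.08 t
Balance tally, oxide-wise, per the reported batch figures, at the basis given (summed amounts equal target values once rounding is allowed for):
  ZrO2: 22.49·0.6684 = 15.03 t (target 15.03 t)
  SiO2: 192.0·0.6307 + 22.49·0.3306 = 128.5 t (target 128.5 t)
  K2O: 28.44·0.6817 = 19.39 t (target 19.39 t)
  MgO: 192.0·0.3191 + 26.21·0.9851 = 87.09 t (target 87.08 t)
Glass-mass sanity pass: whole batch net of LOI = 250.0 t (summing oxide targets gives 250.0 t; basis as stated: 250.0 t — rounding explains the deltas).
Batch grand total — Σ batch = 269.1 t; Σ batch·LOI gives LOI loss = 19.10 t; the yield ratio, glass ÷ batch: 92.90%.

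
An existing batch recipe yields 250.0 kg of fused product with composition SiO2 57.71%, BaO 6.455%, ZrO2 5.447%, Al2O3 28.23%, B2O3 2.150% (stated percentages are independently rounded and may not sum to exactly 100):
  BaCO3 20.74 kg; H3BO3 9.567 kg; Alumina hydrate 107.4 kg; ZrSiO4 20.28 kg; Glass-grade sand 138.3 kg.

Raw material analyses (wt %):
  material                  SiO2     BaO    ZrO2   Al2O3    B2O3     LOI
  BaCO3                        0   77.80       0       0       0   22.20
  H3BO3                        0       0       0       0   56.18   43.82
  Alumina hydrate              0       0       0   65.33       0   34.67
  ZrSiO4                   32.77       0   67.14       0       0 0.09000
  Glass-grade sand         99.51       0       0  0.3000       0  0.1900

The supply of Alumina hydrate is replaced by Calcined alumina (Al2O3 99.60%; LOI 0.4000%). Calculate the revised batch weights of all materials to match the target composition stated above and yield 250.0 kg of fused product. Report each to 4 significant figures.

Exact precision is carried end to end; intermediates appear rounded to 4 significant figures in the printout; exactly one rounding is applied to every reported figure. All derived quantities, including yield, five oxide percentages, the totals, LOI, net glass mass, are recomputed using the weight values on 250.0 kg of glass in full precision as quoted within either problem or answer.
Target oxide masses per 250.0 kg fused product:
  SiO2: 57.71% × 250.0 = 144.3 kg
  BaO: 6.455% × 250.0 = 16.14 kg
  ZrO2: 5.447% × 250.0 = 13.62 kg
  Al2O3: 28.23% × 250.0 = 70.58 kg
  B2O3: 2.150% × 250.0 = 5.375 kg
Balance tally, oxide-wise, applying the batch weights above, at the basis given (delivered sums recover each target once rounding is allowed for):
  SiO2: 20.28·0.3277 + 138.3·0.9951 = 144.3 kg (target 144.3 kg)
  BaO: 20.74·0.7780 = 16.14 kg (target 16.14 kg)
  ZrO2: 20.28·0.6714 = 13.62 kg (target 13.62 kg)
  Al2O3: 70.44·0.9960 + 138.3·0.003000 = 70.57 kg (target 70.58 kg)
  B2O3: 9.567·0.5618 = 5.375 kg (target 5.375 kg)
Glass-mass sanity pass: the batch minus its LOI: 250.0 kg (summing oxide targets gives 250.0 kg; with the basis standing at 250.0 kg — any gap is answer rounding).
Batch total: Σ batch = 259.3 kg; ignition loss, Σ(batch × LOI) = 9.359 kg; yield: glass divided by total = 96.39%.

Revised batch per 250.0 kg fused product:
  BaCO3: 20.74 kg
  H3BO3: 9.567 kg
  Calcined alumina: 70.44 kg
  ZrSiO4: 20.28 kg
  Glass-grade sand: 138.3 kg
Total batch = 259.3 kg; LOI loss = 9.359 kg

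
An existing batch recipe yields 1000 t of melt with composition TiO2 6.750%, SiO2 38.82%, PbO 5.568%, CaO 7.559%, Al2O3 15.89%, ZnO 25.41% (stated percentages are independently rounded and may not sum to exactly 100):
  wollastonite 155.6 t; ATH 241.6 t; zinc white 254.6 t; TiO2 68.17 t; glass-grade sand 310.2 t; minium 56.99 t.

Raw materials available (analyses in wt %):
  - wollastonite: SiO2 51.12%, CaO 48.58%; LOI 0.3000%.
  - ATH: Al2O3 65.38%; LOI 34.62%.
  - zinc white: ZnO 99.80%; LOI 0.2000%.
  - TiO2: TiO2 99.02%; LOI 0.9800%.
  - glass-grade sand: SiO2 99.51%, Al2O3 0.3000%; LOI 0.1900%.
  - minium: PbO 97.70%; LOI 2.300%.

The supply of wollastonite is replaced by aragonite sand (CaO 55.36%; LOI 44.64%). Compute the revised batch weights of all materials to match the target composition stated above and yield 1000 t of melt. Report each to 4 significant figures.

The working math runs at full precision end to end; values along the way appear, rounded to 4 significant digits, in the working; every reported number takes a single rounding — derived quantities are rebuilt in exact precision (totals, ignition loss, net glass mass, yield, the six compositions) from the batch weights on 1000 t of glass, as set out in the problem or answer text.
Target oxide masses per 1000 t melt:
  TiO2: 6.750% × 1000 = 67.50 t
  SiO2: 38.82% × 1000 = 388.2 t
  PbO: 5.568% × 1000 = 55.68 t
  CaO: 7.559% × 1000 = 75.59 t
  Al2O3: 15.89% × 1000 = 158.9 t
  ZnO: 25.41% × 1000 = 254.1 t
A balance pass over the oxides, working from each reported weight, relative to the basis at hand (sums match the target masses inside rounding margins):
  TiO2: 68.17·0.9902 = 67.50 t (target 67.50 t)
  SiO2: 390.1·0.9951 = 388.2 t (target 388.2 t)
  PbO: 56.99·0.9770 = 55.68 t (target 55.68 t)
  CaO: 136.5·0.5536 = 75.57 t (target 75.59 t)
  Al2O3: 241.3·0.6538 + 390.1·0.003000 = 158.9 t (target 158.9 t)
  ZnO: 254.6·0.9980 = 254.1 t (target 254.1 t)
Glass mass check: Σ batch − LOI loss = 1000 t (the targets, summed, come to 1000 t; with the basis standing at 1000 t — deltas are rounding alone).
Adding the batch up: Σ batch = 1148 t; LOI loss = Σ batch·LOI = 147.7 t; as yield: glass ÷ batch → 87.13%.

Revised batch per 1000 t melt:
  aragonite sand: 136.5 t
  ATH: 241.3 t
  zinc white: 254.6 t
  TiO2: 68.17 t
  glass-grade sand: 390.1 t
  minium: 56.99 t
Total batch = 1148 t; LOI loss = 147.7 t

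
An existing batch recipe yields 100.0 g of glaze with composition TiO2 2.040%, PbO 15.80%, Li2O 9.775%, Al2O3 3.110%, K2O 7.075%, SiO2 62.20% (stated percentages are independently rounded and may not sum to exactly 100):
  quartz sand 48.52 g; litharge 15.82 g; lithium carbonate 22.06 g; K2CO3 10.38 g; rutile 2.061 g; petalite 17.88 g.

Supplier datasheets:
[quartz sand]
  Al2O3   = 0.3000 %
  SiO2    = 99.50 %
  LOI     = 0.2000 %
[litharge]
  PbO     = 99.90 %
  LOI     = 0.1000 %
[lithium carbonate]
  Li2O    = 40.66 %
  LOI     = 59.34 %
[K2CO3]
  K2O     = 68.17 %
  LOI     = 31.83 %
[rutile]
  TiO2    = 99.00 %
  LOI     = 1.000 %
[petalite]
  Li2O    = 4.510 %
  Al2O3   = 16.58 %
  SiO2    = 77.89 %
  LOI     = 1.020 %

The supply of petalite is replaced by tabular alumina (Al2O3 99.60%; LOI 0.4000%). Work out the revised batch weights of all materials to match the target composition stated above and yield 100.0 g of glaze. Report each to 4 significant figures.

Revised batch per 100.0 g glaze:
  quartz sand: 62.51 g
  litharge: 15.82 g
  lithium carbonate: 24.04 g
  K2CO3: 10.38 g
  rutile: 2.061 g
  tabular alumina: 2.934 g
Total batch = 117.7 g; LOI loss = 17.74 g

The working math maintains full float precision through every step. Intermediates are displayed (rounded to 4 significant figures) across the worked steps; exactly one rounding goes into every reported number — the derived quantities, including yield, ignition loss, the totals, six oxide percentages, glass mass, are computed from the batch weights per 100.0 g of glass in full float precision, exactly as printed in either problem or answer.
Per-oxide target masses for 100.0 g glaze:
  TiO2: 2.040% × 100.0 = 2.040 g
  PbO: 15.80% × 100.0 = 15.80 g
  Li2O: 9.775% × 100.0 = 9.775 g
  Al2O3: 3.110% × 100.0 = 3.110 g
  K2O: 7.075% × 100.0 = 7.075 g
  SiO2: 62.20% × 100.0 = 62.20 g
A balance pass over the oxides, with the batch weights as given, at the basis given (target by target, the sums agree once rounding is allowed for):
  TiO2: 2.061·0.9900 = 2.040 g (target 2.040 g)
  PbO: 15.82·0.9990 = 15.80 g (target 15.80 g)
  Li2O: 24.04·0.4066 = 9.775 g (target 9.775 g)
  Al2O3: 62.51·0.003000 + 2.934·0.9960 = 3.110 g (target 3.110 g)
  K2O: 10.38·0.6817 = 7.076 g (target 7.075 g)
  SiO2: 62.51·0.9950 = 62.20 g (target 62.20 g)
Glass-mass bookkeeping: batch Σ − ignition loss = 100.0 g (targets for the oxides total 100.0 g; with the basis standing at 100.0 g — deltas are rounding alone).
Batch total: Σ batch = 117.7 g; loss to ignition Σ batch·LOI = 17.74 g; yield = glass ÷ total batch = 84.93%.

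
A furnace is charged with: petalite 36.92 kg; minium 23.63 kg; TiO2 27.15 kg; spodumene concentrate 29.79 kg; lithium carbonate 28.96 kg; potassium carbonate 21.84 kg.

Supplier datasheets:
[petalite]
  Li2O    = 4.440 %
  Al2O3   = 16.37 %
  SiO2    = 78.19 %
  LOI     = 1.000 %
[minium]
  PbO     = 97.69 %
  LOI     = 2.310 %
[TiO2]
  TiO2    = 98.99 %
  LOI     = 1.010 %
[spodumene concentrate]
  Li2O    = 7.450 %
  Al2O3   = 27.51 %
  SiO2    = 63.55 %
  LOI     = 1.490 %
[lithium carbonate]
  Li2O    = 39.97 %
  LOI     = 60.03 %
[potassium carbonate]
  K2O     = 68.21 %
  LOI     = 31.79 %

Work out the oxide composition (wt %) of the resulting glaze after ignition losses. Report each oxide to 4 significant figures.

Values along the way are displayed, with 4-significant-figure rounding, across the worked steps — the whole derivation runs at full precision all the way through. Exactly one rounding goes into each reported number — all derived quantities are carried from the weighed amounts for 142.3 kg of glass at full float precision (glass mass, the six compositions, ignition loss, yield, totals), exactly as shown in problem or answer.
Per-oxide mass from batch:
  Li2O: 36.92·0.04440 + 29.79·0.07450 + 28.96·0.3997 = 15.43 kg
  PbO: 23.63·0.9769 = 23.08 kg
  Al2O3: 36.92·0.1637 + 29.79·0.2751 = 14.24 kg
  SiO2: 36.92·0.7819 + 29.79·0.6355 = 47.80 kg
  TiO2: 27.15·0.9899 = 26.88 kg
  K2O: 21.84·0.6821 = 14.90 kg
LOI: 36.92·0.01000 + 23.63·0.02310 + 27.15·0.01010 + 29.79·0.01490 + 28.96·0.6003 + 21.84·0.3179 = 25.96 kg
batch − LOI leaves glass = 168.3 − 25.96 = 142.3 kg (= the summed oxide contributions)
wt %: oxide over glass, times 100

Glass mass = 142.3 kg (batch 168.3 − LOI 25.96).
Composition: Li2O 10.84%, PbO 16.22%, Al2O3 10.00%, SiO2 33.58%, TiO2 18.88%, K2O 10.47%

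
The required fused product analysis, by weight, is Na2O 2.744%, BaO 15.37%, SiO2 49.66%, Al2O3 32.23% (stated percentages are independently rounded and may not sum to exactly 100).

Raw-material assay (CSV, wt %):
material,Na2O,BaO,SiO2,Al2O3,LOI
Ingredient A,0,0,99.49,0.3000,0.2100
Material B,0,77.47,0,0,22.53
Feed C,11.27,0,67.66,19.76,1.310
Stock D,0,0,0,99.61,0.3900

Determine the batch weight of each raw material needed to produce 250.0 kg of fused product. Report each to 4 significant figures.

Values along the way are shown rounded to 4 significant figures on the page; exact precision is carried at every stage. Each reported figure undergoes a single rounding; derived quantities (totals, the four compositions, yield, LOI, glass mass) are computed in full float precision from the batch weights on 250.0 kg of glass, exactly as printed in the question or the answer.
Per-oxide target masses for 250.0 kg fused product:
  Na2O: 2.744% × 250.0 = 6.860 kg
  BaO: 15.37% × 250.0 = 38.42 kg
  SiO2: 49.66% × 250.0 = 124.2 kg
  Al2O3: 32.23% × 250.0 = 80.57 kg
Sums-versus-targets review using the reported weights, for the quoted basis mass (target by target, the sums agree given rounding of the digits):
  Na2O: 60.87·0.1127 = 6.860 kg (target 6.860 kg)
  BaO: 49.60·0.7747 = 38.43 kg (target 38.42 kg)
  SiO2: 83.39·0.9949 + 60.87·0.6766 = 124.1 kg (target 124.2 kg)
  Al2O3: 83.39·0.003000 + 60.87·0.1976 + 68.56·0.9961 = 80.57 kg (target 80.57 kg)
Glass-mass closure: batch Σ − ignition loss = 250.0 kg (the Σ of target masses is 250.0 kg; the stated basis being 250.0 kg — rounding explains the deltas).
Total batch = Σ batch = 262.4 kg; LOI loss = Σ batch·LOI = 12.41 kg; glass ÷ batch gives a yield of 95.27%.

Batch per 250.0 kg fused product:
  Ingredient A: 83.39 kg
  Material B: 49.60 kg
  Feed C: 60.87 kg
  Stock D: 68.56 kg
Total batch = 262.4 kg; LOI loss = 12.41 kg; yield = 95.27%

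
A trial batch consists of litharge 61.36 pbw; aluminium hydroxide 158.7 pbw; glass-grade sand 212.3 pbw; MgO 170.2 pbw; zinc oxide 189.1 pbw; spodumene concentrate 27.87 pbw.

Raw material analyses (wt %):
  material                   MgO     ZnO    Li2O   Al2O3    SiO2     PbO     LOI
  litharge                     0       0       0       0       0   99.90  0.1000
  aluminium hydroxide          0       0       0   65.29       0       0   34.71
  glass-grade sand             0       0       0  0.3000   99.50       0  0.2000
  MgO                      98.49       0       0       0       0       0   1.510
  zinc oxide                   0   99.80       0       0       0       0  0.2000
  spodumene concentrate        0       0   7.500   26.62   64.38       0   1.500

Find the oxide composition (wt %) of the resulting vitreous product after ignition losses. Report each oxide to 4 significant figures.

Glass mass = 760.6 pbw (batch 819.5 − LOI 58.94).
Composition: MgO 22.04%, ZnO 24.81%, Li2O 0.2748%, Al2O3 14.68%, SiO2 30.13%, PbO 8.059%

Intermediates are displayed rounded off to 4 significant digits between the steps. Full float precision is kept from start to finish. A single rounding finalizes every reported value. Derived quantities, which include LOI, glass mass, the totals, the yield, six oxide percentages, are computed in full float precision, as set out in the question or the answer, from the weighed amounts on 760.6 pbw of glass.
Per-oxide mass from batch:
  MgO: 170.2·0.9849 = 167.6 pbw
  ZnO: 189.1·0.9980 = 188.7 pbw
  Li2O: 27.87·0.07500 = 2.090 pbw
  Al2O3: 158.7·0.6529 + 212.3·0.003000 + 27.87·0.2662 = 111.7 pbw
  SiO2: 212.3·0.9950 + 27.87·0.6438 = 229.2 pbw
  PbO: 61.36·0.9990 = 61.30 pbw
LOI: 61.36·0.001000 + 158.7·0.3471 + 212.3·0.002000 + 170.2·0.01510 + 189.1·0.002000 + 27.87·0.01500 = 58.94 pbw
Glass mass = batch − LOI = 819.5 − 58.94 = 760.6 pbw (consistent with Σ oxide mass)
percent share: oxide ÷ glass, ×100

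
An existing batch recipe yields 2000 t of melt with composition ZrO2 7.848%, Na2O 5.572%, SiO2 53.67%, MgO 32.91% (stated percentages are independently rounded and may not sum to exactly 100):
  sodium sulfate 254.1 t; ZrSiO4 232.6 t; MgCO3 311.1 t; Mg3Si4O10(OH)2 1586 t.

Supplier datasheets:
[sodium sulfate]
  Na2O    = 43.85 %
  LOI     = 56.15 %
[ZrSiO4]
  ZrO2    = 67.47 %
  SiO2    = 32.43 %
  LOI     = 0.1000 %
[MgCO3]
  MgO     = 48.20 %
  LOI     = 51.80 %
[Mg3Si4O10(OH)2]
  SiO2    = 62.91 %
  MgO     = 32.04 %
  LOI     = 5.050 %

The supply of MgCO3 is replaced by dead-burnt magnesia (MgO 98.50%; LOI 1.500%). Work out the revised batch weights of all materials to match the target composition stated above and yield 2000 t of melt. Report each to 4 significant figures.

Revised batch per 2000 t melt:
  sodium sulfate: 254.1 t
  ZrSiO4: 232.6 t
  dead-burnt magnesia: 152.2 t
  Mg3Si4O10(OH)2: 1586 t
Total batch = 2225 t; LOI loss = 225.3 t

The whole derivation keeps exact precision all the way through — in-progress results are printed, rounded to four significant digits, within the worked lines; each reported figure is rounded exactly once; all derived quantities are carried in full float precision (the yield, totals, ignition loss, glass mass, four oxide percentages) from the batch weights per 2000 t of glass as they appear in the problem or the answer.
Target oxide masses per 2000 t melt:
  ZrO2: 7.848% × 2000 = 157.0 t
  Na2O: 5.572% × 2000 = 111.4 t
  SiO2: 53.67% × 2000 = 1073 t
  MgO: 32.91% × 2000 = 658.2 t
Verifying the oxide balance per the reported batch figures, for the quoted basis mass (sum by sum, the targets are met modulo rounding of the values):
  ZrO2: 232.6·0.6747 = 156.9 t (target 157.0 t)
  Na2O: 254.1·0.4385 = 111.4 t (target 111.4 t)
  SiO2: 232.6·0.3243 + 1586·0.6291 = 1073 t (target 1073 t)
  MgO: 152.2·0.9850 + 1586·0.3204 = 658.1 t (target 658.2 t)
Glass-mass closure: total batch − LOI = 2000 t (summing oxide targets gives 2000 t; versus the stated basis of 2000 t — gaps are rounding artifacts).
Batch total: Σ batch = 2225 t; ignition loss, Σ(batch × LOI) = 225.3 t; glass ÷ batch gives a yield of 89.87%.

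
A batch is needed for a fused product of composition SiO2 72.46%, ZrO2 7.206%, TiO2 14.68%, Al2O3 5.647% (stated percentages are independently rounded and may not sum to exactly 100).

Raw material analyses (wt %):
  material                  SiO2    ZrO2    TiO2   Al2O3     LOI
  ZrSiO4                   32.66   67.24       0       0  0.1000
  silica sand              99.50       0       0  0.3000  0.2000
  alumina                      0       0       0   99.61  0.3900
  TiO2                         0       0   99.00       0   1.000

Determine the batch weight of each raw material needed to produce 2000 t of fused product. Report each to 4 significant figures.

Batch per 2000 t fused product:
  ZrSiO4: 214.3 t
  silica sand: 1386 t
  alumina: 109.2 t
  TiO2: 296.6 t
Total batch = 2006 t; LOI loss = 6.378 t; yield = 99.68%

Each numeric step carries full precision from first step to last — in-progress results are shown, rounded to four significant figures, at each printed step; exactly one rounding goes into each reported value; derived quantities are re-derived in exact precision (totals, four oxide percentages, yield, ignition loss, glass mass) starting from the weights per 2000 t of glass, as written in question or answer.
Target oxide masses per 2000 t fused product:
  SiO2: 72.46% × 2000 = 1449 t
  ZrO2: 7.206% × 2000 = 144.1 t
  TiO2: 14.68% × 2000 = 293.6 t
  Al2O3: 5.647% × 2000 = 112.9 t
A balance pass over the oxides, on the weights just shown, on the stated basis (delivered sums recover each target net of answer rounding effects):
  SiO2: 214.3·0.3266 + 1386·0.9950 = 1449 t (target 1449 t)
  ZrO2: 214.3·0.6724 = 144.1 t (target 144.1 t)
  TiO2: 296.6·0.9900 = 293.6 t (target 293.6 t)
  Al2O3: 1386·0.003000 + 109.2·0.9961 = 112.9 t (target 112.9 t)
Glass mass check: the batch minus its LOI: 2000 t (oxide target masses add up to 2000 t; basis as stated: 2000 t — any gap is answer rounding).
Batch total: Σ batch = 2006 t; LOI removed, Σ of batch·LOI: 6.378 t; as yield: glass ÷ batch → 99.68%.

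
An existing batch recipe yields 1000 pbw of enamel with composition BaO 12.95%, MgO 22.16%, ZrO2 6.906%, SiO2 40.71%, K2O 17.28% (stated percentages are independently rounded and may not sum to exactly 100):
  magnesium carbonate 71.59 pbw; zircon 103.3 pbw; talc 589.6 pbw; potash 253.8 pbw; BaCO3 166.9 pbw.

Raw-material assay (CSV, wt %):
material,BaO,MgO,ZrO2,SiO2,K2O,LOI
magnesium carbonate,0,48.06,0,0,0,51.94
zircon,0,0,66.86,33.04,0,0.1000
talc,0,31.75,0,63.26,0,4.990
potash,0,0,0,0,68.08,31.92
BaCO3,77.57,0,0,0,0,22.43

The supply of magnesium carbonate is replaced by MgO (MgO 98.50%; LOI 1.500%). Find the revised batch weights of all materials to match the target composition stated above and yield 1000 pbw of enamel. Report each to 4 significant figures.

Revised batch per 1000 pbw enamel:
  MgO: 34.93 pbw
  zircon: 103.3 pbw
  talc: 589.6 pbw
  potash: 253.8 pbw
  BaCO3: 166.9 pbw
Total batch = 1149 pbw; LOI loss = 148.5 pbw

Each numeric step maintains full precision at each step — values along the way are shown with 4-significant-figure rounding within the worked lines. Each reported value is rounded only once. All derived quantities are carried in exact precision (net glass mass, the yield, the totals, the five compositions, ignition loss) from the weighed amounts per 1000 pbw of glass, exactly as shown in the problem or answer text.
Target oxide masses per 1000 pbw enamel:
  BaO: 12.95% × 1000 = 129.5 pbw
  MgO: 22.16% × 1000 = 221.6 pbw
  ZrO2: 6.906% × 1000 = 69.06 pbw
  SiO2: 40.71% × 1000 = 407.1 pbw
  K2O: 17.28% × 1000 = 172.8 pbw
Oxide-by-oxide audit per the reported batch figures, under the basis named above (sum by sum, the targets are met net of answer rounding effects):
  BaO: 166.9·0.7757 = 129.5 pbw (target 129.5 pbw)
  MgO: 34.93·0.9850 + 589.6·0.3175 = 221.6 pbw (target 221.6 pbw)
  ZrO2: 103.3·0.6686 = 69.07 pbw (target 69.06 pbw)
  SiO2: 103.3·0.3304 + 589.6·0.6326 = 407.1 pbw (target 407.1 pbw)
  K2O: 253.8·0.6808 = 172.8 pbw (target 172.8 pbw)
Mass balance on the glass: total batch − LOI = 1000 pbw (summing oxide targets gives 1000 pbw; versus the stated basis of 1000 pbw — gaps are rounding artifacts).
Adding the batch up: Σ batch = 1149 pbw; Σ batch·LOI gives LOI loss = 148.5 pbw; yield, glass over the total, = 87.07%.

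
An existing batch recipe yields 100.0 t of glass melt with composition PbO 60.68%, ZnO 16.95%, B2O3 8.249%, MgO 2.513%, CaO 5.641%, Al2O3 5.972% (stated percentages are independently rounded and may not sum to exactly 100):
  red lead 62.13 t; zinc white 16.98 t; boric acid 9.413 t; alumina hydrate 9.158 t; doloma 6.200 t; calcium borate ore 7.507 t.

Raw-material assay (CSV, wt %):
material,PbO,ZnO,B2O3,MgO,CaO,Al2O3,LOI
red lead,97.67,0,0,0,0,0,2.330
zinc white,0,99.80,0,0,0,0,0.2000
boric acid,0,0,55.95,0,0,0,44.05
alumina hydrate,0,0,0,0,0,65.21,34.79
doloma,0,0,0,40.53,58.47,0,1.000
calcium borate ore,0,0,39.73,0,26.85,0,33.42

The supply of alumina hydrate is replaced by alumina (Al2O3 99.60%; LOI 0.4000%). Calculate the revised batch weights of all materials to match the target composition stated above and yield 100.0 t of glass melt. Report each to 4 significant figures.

Revised batch per 100.0 t glass melt:
  red lead: 62.13 t
  zinc white: 16.98 t
  boric acid: 9.413 t
  alumina: 5.996 t
  doloma: 6.200 t
  calcium borate ore: 7.507 t
Total batch = 108.2 t; LOI loss = 8.223 t

Full precision is kept at every stage. Working values appear rounded to 4 significant figures on the page — every reported value takes a single rounding — all derived quantities are carried in exact precision (net glass mass, totals, the six compositions, the yield, ignition loss) from the batch weights per 100.0 t of glass exactly as printed in the question or the answer.
Per-oxide target masses for 100.0 t glass melt:
  PbO: 60.68% × 100.0 = 60.68 t
  ZnO: 16.95% × 100.0 = 16.95 t
  B2O3: 8.249% × 100.0 = 8.249 t
  MgO: 2.513% × 100.0 = 2.513 t
  CaO: 5.641% × 100.0 = 5.641 t
  Al2O3: 5.972% × 100.0 = 5.972 t
Sums-versus-targets review on the weights just shown, at the basis given (oxide sums agree with the targets modulo rounding of the values):
  PbO: 62.13·0.9767 = 60.68 t (target 60.68 t)
  ZnO: 16.98·0.9980 = 16.95 t (target 16.95 t)
  B2O3: 9.413·0.5595 + 7.507·0.3973 = 8.249 t (target 8.249 t)
  MgO: 6.200·0.4053 = 2.513 t (target 2.513 t)
  CaO: 6.200·0.5847 + 7.507·0.2685 = 5.641 t (target 5.641 t)
  Al2O3: 5.996·0.9960 = 5.972 t (target 5.972 t)
Glass mass check: the batch minus its LOI: 100.0 t (oxide target masses add up to 100.0 t; against the stated basis, 100.0 t — deltas are rounding alone).
Whole-batch sum: Σ batch = 108.2 t; LOI loss = Σ batch·LOI = 8.223 t; yield, glass over the total, = 92.40%.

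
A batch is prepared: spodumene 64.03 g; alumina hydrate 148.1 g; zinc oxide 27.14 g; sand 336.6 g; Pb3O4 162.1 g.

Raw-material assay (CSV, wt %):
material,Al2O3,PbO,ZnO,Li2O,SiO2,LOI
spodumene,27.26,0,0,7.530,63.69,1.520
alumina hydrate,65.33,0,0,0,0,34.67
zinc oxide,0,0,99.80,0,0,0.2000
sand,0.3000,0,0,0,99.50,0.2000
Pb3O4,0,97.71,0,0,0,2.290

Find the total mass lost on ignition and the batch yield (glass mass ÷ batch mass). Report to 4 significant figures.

All internal work carries full precision at all times. Working values are shown (rounded to 4 significant figures) within the worked lines. Every reported number receives exactly one rounding; derived quantities, which include net glass mass, yield, the five compositions, the totals, ignition loss, are recomputed in exact precision, exactly as printed in problem or answer, from the batch weights at 681.2 g of glass.
LOI of each material in turn:
  spodumene: 64.03 × 0.01520 = 0.9733 g
  alumina hydrate: 148.1 × 0.3467 = 51.35 g
  zinc oxide: 27.14 × 0.002000 = 0.05428 g
  sand: 336.6 × 0.002000 = 0.6732 g
  Pb3O4: 162.1 × 0.02290 = 3.712 g
Total LOI = 56.76 g
Glass = batch − LOI = 738.0 − 56.76 = 681.2 g

LOI loss = 56.76 g; glass = 681.2 g; yield = 92.31%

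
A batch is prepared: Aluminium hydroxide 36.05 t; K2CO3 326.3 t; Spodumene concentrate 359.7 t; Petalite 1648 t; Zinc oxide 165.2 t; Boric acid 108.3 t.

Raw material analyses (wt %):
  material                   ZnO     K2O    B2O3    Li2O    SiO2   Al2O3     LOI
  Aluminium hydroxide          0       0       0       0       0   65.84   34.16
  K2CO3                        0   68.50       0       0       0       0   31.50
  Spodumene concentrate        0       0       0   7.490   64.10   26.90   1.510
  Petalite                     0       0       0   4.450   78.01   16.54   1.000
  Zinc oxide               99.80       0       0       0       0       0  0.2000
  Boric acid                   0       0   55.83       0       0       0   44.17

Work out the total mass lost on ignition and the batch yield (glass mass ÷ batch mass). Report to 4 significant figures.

Mid-chain values are shown, rounded to four significant digits, as written — each numeric step keeps full precision from start to finish; a single rounding finalizes each reported result; the derived quantities (the totals, the six compositions, LOI, glass mass, the yield) are rebuilt at full precision from the batch weights per 2458 t of glass as quoted within the problem or the answer.
Per-material ignition loss:
  Aluminium hydroxide: 36.05 × 0.3416 = 12.31 t
  K2CO3: 326.3 × 0.3150 = 102.8 t
  Spodumene concentrate: 359.7 × 0.01510 = 5.431 t
  Petalite: 1648 × 0.01000 = 16.48 t
  Zinc oxide: 165.2 × 0.002000 = 0.3304 t
  Boric acid: 108.3 × 0.4417 = 47.84 t
Total LOI = 185.2 t
Glass = batch − LOI = 2644 − 185.2 = 2458 t

LOI loss = 185.2 t; glass = 2458 t; yield = 93.00%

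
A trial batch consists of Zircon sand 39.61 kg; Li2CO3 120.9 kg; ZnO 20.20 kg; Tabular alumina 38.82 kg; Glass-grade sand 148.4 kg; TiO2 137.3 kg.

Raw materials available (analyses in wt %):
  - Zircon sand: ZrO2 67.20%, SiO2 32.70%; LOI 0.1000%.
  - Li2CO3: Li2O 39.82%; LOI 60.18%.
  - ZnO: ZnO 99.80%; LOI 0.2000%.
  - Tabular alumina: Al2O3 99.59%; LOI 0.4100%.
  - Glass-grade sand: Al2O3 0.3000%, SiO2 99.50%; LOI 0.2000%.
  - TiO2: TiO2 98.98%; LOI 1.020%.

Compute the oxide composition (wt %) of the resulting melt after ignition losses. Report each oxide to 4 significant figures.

Mid-chain values appear with 4-significant-digit rounding within the worked lines — the whole derivation carries full precision at every stage. Every reported result is rounded just once. Derived quantities, including the six compositions, the totals, yield, ignition loss, net glass mass, are rebuilt using the weight values on 430.5 kg of glass at full float precision, as given in question or answer.
Oxide-by-oxide delivered mass:
  TiO2: 137.3·0.9898 = 135.9 kg
  ZnO: 20.20·0.9980 = 20.16 kg
  Li2O: 120.9·0.3982 = 48.14 kg
  Al2O3: 38.82·0.9959 + 148.4·0.003000 = 39.11 kg
  ZrO2: 39.61·0.6720 = 26.62 kg
  SiO2: 39.61·0.3270 + 148.4·0.9950 = 160.6 kg
LOI: 39.61·0.001000 + 120.9·0.6018 + 20.20·0.002000 + 38.82·0.004100 + 148.4·0.002000 + 137.3·0.01020 = 74.69 kg
batch − LOI leaves glass = 505.2 − 74.69 = 430.5 kg (= Σ oxide masses)
wt %: oxide over glass, times 100

Glass mass = 430.5 kg (batch 505.2 − LOI 74.69).
Composition: TiO2 31.57%, ZnO 4.682%, Li2O 11.18%, Al2O3 9.083%, ZrO2 6.183%, SiO2 37.30%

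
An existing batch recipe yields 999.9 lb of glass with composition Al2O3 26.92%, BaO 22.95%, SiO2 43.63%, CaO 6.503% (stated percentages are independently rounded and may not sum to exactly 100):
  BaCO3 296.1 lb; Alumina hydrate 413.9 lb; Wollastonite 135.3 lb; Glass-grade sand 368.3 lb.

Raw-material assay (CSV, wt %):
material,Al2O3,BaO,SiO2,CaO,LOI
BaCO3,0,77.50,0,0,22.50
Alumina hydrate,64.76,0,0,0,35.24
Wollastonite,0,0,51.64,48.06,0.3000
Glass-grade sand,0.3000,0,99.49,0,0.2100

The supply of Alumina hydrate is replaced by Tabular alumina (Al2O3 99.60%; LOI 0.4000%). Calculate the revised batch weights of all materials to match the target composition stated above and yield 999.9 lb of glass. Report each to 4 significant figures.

Intermediates are shown (rounded to 4 significant digits) on the page — all internal work keeps exact precision at all times — every reported figure takes exactly one rounding; all derived quantities are rebuilt in exact precision (glass mass, LOI, the yield, the four compositions, the totals) from the batch weights for 999.9 lb of glass precisely as stated by the question or the answer.
Target masses of each oxide per 999.9 lb glass:
  Al2O3: 26.92% × 999.9 = 269.2 lb
  BaO: 22.95% × 999.9 = 229.5 lb
  SiO2: 43.63% × 999.9 = 436.3 lb
  CaO: 6.503% × 999.9 = 65.02 lb
Sums-versus-targets review from the weights as reported, under the basis named above (each sum matches its target mass up to rounding of the answer):
  Al2O3: 269.1·0.9960 + 368.3·0.003000 = 269.1 lb (target 269.2 lb)
  BaO: 296.1·0.7750 = 229.5 lb (target 229.5 lb)
  SiO2: 135.3·0.5164 + 368.3·0.9949 = 436.3 lb (target 436.3 lb)
  CaO: 135.3·0.4806 = 65.03 lb (target 65.02 lb)
Glass-mass bookkeeping: the batch minus its LOI: 999.9 lb (the Σ of target masses is 999.9 lb; the stated basis being 999.9 lb — rounding explains the deltas).
Summing the batch: Σ batch = 1069 lb; loss to ignition Σ batch·LOI = 68.88 lb; yield: glass divided by total = 93.56%.

Revised batch per 999.9 lb glass:
  BaCO3: 296.1 lb
  Tabular alumina: 269.1 lb
  Wollastonite: 135.3 lb
  Glass-grade sand: 368.3 lb
Total batch = 1069 lb; LOI loss = 68.88 lb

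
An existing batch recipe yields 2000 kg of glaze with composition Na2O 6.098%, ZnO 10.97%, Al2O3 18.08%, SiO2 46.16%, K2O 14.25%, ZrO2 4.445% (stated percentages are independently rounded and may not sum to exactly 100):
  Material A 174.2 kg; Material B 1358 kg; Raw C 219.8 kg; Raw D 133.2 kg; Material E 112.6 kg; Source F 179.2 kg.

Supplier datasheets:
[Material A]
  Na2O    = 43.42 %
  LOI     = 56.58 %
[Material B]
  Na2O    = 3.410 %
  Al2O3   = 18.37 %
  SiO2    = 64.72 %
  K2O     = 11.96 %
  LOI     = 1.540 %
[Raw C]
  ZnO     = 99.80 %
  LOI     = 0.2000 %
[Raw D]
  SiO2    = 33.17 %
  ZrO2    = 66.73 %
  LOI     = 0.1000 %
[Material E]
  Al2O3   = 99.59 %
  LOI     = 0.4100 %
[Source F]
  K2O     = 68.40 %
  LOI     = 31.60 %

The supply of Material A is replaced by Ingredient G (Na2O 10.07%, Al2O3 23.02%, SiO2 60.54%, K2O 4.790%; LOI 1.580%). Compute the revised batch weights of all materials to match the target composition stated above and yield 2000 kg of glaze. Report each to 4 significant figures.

Revised batch per 2000 kg glaze:
  Ingredient G: 1099 kg
  Material B: 329.7 kg
  Raw C: 219.8 kg
  Raw D: 133.2 kg
  Material E: 48.13 kg
  Source F: 282.0 kg
Total batch = 2112 kg; LOI loss = 112.3 kg

Values along the way are displayed, rounded to four significant figures, in the working. The whole derivation runs at full float precision through every step — exactly one rounding is applied to each reported result. The derived quantities, which include yield, glass mass, the totals, six oxide percentages, ignition loss, are carried in full float precision, exactly as shown in the problem or the answer, from the batch weights on 2000 kg of glass.
Per-oxide target masses for 2000 kg glaze:
  Na2O: 6.098% × 2000 = 122.0 kg
  ZnO: 10.97% × 2000 = 219.4 kg
  Al2O3: 18.08% × 2000 = 361.6 kg
  SiO2: 46.16% × 2000 = 923.2 kg
  K2O: 14.25% × 2000 = 285.0 kg
  ZrO2: 4.445% × 2000 = 88.90 kg
Mass-balance tally per oxide working from each reported weight, per the basis as stated (sums match the target masses once rounding is allowed for):
  Na2O: 1099·0.1007 + 329.7·0.03410 = 121.9 kg (target 122.0 kg)
  ZnO: 219.8·0.9980 = 219.4 kg (target 219.4 kg)
  Al2O3: 1099·0.2302 + 329.7·0.1837 + 48.13·0.9959 = 361.5 kg (target 361.6 kg)
  SiO2: 1099·0.6054 + 329.7·0.6472 + 133.2·0.3317 = 922.9 kg (target 923.2 kg)
  K2O: 1099·0.04790 + 329.7·0.1196 + 282.0·0.6840 = 285.0 kg (target 285.0 kg)
  ZrO2: 133.2·0.6673 = 88.88 kg (target 88.90 kg)
Glass mass check: whole batch net of LOI = 2000 kg (summing oxide targets gives 2000 kg; versus the stated basis of 2000 kg — any gap is answer rounding).
Adding the batch up: Σ batch = 2112 kg; ignition loss, Σ(batch × LOI) = 112.3 kg; the yield ratio, glass ÷ batch: 94.68%.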